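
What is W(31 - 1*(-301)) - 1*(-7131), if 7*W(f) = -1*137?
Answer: 49780/7 ≈ 7111.4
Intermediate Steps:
W(f) = -137/7 (W(f) = (-1*137)/7 = (⅐)*(-137) = -137/7)
W(31 - 1*(-301)) - 1*(-7131) = -137/7 - 1*(-7131) = -137/7 + 7131 = 49780/7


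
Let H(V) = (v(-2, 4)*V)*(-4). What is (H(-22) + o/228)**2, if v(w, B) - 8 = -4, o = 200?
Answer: 404572996/3249 ≈ 1.2452e+5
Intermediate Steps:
v(w, B) = 4 (v(w, B) = 8 - 4 = 4)
H(V) = -16*V (H(V) = (4*V)*(-4) = -16*V)
(H(-22) + o/228)**2 = (-16*(-22) + 200/228)**2 = (352 + 200*(1/228))**2 = (352 + 50/57)**2 = (20114/57)**2 = 404572996/3249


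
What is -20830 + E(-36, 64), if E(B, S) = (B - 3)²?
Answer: -19309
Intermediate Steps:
E(B, S) = (-3 + B)²
-20830 + E(-36, 64) = -20830 + (-3 - 36)² = -20830 + (-39)² = -20830 + 1521 = -19309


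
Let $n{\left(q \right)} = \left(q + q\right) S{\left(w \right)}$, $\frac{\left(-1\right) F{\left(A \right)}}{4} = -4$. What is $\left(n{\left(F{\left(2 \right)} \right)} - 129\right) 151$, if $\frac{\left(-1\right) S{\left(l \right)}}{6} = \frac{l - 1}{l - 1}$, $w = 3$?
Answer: $-48471$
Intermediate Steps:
$F{\left(A \right)} = 16$ ($F{\left(A \right)} = \left(-4\right) \left(-4\right) = 16$)
$S{\left(l \right)} = -6$ ($S{\left(l \right)} = - 6 \frac{l - 1}{l - 1} = - 6 \frac{-1 + l}{-1 + l} = \left(-6\right) 1 = -6$)
$n{\left(q \right)} = - 12 q$ ($n{\left(q \right)} = \left(q + q\right) \left(-6\right) = 2 q \left(-6\right) = - 12 q$)
$\left(n{\left(F{\left(2 \right)} \right)} - 129\right) 151 = \left(\left(-12\right) 16 - 129\right) 151 = \left(-192 - 129\right) 151 = \left(-321\right) 151 = -48471$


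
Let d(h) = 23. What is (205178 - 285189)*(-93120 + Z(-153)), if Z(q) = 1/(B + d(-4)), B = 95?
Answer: 879173589749/118 ≈ 7.4506e+9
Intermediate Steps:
Z(q) = 1/118 (Z(q) = 1/(95 + 23) = 1/118)
(205178 - 285189)*(-93120 + Z(-153)) = (205178 - 285189)*(-93120 + 1/118) = -80011*(-10988159/118) = 879173589749/118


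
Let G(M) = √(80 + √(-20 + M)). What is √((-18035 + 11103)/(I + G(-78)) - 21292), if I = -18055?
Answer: 2*√((96105032 - 5323*√(80 + 7*I*√2))/(-18055 + √(80 + 7*I*√2))) ≈ 4.0288e-8 + 145.92*I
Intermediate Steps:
√((-18035 + 11103)/(I + G(-78)) - 21292) = √((-18035 + 11103)/(-18055 + √(80 + √(-20 - 78))) - 21292) = √(-6932/(-18055 + √(80 + √(-98))) - 21292) = √(-6932/(-18055 + √(80 + 7*I*√2)) - 21292) = √(-21292 - 6932/(-18055 + √(80 + 7*I*√2)))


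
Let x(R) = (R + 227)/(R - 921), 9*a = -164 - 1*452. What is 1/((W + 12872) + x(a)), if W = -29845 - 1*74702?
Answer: -8905/816367302 ≈ -1.0908e-5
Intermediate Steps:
a = -616/9 (a = (-164 - 1*452)/9 = (-164 - 452)/9 = (1/9)*(-616) = -616/9 ≈ -68.444)
W = -104547 (W = -29845 - 74702 = -104547)
x(R) = (227 + R)/(-921 + R)
1/((W + 12872) + x(a)) = 1/((-104547 + 12872) + (227 - 616/9)/(-921 - 616/9)) = 1/(-91675 + (1427/9)/(-8905/9)) = 1/(-91675 - 9/8905*1427/9) = 1/(-91675 - 1427/8905) = 1/(-816367302/8905) = -8905/816367302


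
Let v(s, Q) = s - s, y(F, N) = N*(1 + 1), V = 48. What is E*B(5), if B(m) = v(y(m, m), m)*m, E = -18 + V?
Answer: 0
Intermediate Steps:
y(F, N) = 2*N (y(F, N) = N*2 = 2*N)
E = 30 (E = -18 + 48 = 30)
v(s, Q) = 0
B(m) = 0 (B(m) = 0*m = 0)
E*B(5) = 30*0 = 0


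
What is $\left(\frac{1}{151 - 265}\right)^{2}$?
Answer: $\frac{1}{12996} \approx 7.6947 \cdot 10^{-5}$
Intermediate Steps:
$\left(\frac{1}{151 - 265}\right)^{2} = \left(\frac{1}{-114}\right)^{2} = \left(- \frac{1}{114}\right)^{2} = \frac{1}{12996}$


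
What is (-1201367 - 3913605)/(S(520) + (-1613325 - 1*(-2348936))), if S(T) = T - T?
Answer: -5114972/735611 ≈ -6.9534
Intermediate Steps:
S(T) = 0
(-1201367 - 3913605)/(S(520) + (-1613325 - 1*(-2348936))) = (-1201367 - 3913605)/(0 + (-1613325 - 1*(-2348936))) = -5114972/(0 + (-1613325 + 2348936)) = -5114972/(0 + 735611) = -5114972/735611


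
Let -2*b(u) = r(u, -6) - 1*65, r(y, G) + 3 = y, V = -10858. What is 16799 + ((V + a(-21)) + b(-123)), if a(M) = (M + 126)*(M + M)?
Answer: 3253/2 ≈ 1626.5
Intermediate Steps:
r(y, G) = -3 + y
a(M) = 2*M*(126 + M) (a(M) = (126 + M)*(2*M) = 2*M*(126 + M))
b(u) = 34 - u/2 (b(u) = -((-3 + u) - 1*65)/2 = -((-3 + u) - 65)/2 = -(-68 + u)/2 = 34 - u/2)
16799 + ((V + a(-21)) + b(-123)) = 16799 + ((-10858 + 2*(-21)*(126 - 21)) + (34 - ½*(-123))) = 16799 + ((-10858 + 2*(-21)*105) + (34 + 123/2)) = 16799 + ((-10858 - 4410) + 191/2) = 16799 + (-15268 + 191/2) = 16799 - 30345/2 = 3253/2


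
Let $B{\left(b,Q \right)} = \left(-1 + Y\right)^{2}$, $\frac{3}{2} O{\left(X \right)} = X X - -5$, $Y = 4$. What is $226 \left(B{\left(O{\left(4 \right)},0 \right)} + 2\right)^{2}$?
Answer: $27346$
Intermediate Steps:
$O{\left(X \right)} = \frac{10}{3} + \frac{2 X^{2}}{3}$ ($O{\left(X \right)} = \frac{2 \left(X X - -5\right)}{3} = \frac{2 \left(X^{2} + 5\right)}{3} = \frac{2 \left(5 + X^{2}\right)}{3} = \frac{10}{3} + \frac{2 X^{2}}{3}$)
$B{\left(b,Q \right)} = 9$ ($B{\left(b,Q \right)} = \left(-1 + 4\right)^{2} = 3^{2} = 9$)
$226 \left(B{\left(O{\left(4 \right)},0 \right)} + 2\right)^{2} = 226 \left(9 + 2\right)^{2} = 226 \cdot 11^{2} = 226 \cdot 121 = 27346$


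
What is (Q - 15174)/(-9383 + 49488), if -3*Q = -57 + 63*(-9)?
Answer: -14966/40105 ≈ -0.37317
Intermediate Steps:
Q = 208 (Q = -(-57 + 63*(-9))/3 = -(-57 - 567)/3 = -1/3*(-624) = 208)
(Q - 15174)/(-9383 + 49488) = (208 - 15174)/(-9383 + 49488) = -14966/40105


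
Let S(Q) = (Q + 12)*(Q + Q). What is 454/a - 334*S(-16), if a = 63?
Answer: -2692922/63 ≈ -42745.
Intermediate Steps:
S(Q) = 2*Q*(12 + Q) (S(Q) = (12 + Q)*(2*Q) = 2*Q*(12 + Q))
454/a - 334*S(-16) = 454/63 - 668*(-16)*(12 - 16) = 454*(1/63) - 668*(-16)*(-4) = 454/63 - 334*128 = 454/63 - 42752 = -2692922/63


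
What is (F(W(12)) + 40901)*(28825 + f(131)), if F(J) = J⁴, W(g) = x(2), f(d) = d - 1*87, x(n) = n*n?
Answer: 1188161433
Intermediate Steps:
x(n) = n²
f(d) = -87 + d (f(d) = d - 87 = -87 + d)
W(g) = 4 (W(g) = 2² = 4)
(F(W(12)) + 40901)*(28825 + f(131)) = (4⁴ + 40901)*(28825 + (-87 + 131)) = (256 + 40901)*(28825 + 44) = 41157*28869 = 1188161433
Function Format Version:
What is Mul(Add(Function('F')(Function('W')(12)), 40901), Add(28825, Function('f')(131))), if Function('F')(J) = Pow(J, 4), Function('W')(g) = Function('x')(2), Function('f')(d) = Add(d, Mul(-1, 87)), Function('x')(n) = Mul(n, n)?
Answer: 1188161433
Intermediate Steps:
Function('x')(n) = Pow(n, 2)
Function('f')(d) = Add(-87, d) (Function('f')(d) = Add(d, -87) = Add(-87, d))
Function('W')(g) = 4 (Function('W')(g) = Pow(2, 2) = 4)
Mul(Add(Function('F')(Function('W')(12)), 40901), Add(28825, Function('f')(131))) = Mul(Add(Pow(4, 4), 40901), Add(28825, Add(-87, 131))) = Mul(Add(256, 40901), Add(28825, 44)) = Mul(41157, 28869) = 1188161433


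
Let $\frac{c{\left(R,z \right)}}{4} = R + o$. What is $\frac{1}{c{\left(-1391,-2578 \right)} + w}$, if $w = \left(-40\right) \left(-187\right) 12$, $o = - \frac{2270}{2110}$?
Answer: $\frac{211}{17764448} \approx 1.1878 \cdot 10^{-5}$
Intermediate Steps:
$o = - \frac{227}{211}$ ($o = \left(-2270\right) \frac{1}{2110} = - \frac{227}{211} \approx -1.0758$)
$w = 89760$ ($w = 7480 \cdot 12 = 89760$)
$c{\left(R,z \right)} = - \frac{908}{211} + 4 R$ ($c{\left(R,z \right)} = 4 \left(R - \frac{227}{211}\right) = 4 \left(- \frac{227}{211} + R\right) = - \frac{908}{211} + 4 R$)
$\frac{1}{c{\left(-1391,-2578 \right)} + w} = \frac{1}{\left(- \frac{908}{211} + 4 \left(-1391\right)\right) + 89760} = \frac{1}{\left(- \frac{908}{211} - 5564\right) + 89760} = \frac{1}{- \frac{1174912}{211} + 89760} = \frac{1}{\frac{17764448}{211}} = \frac{211}{17764448}$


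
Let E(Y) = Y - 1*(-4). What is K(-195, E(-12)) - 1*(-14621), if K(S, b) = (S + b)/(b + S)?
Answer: 14622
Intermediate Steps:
E(Y) = 4 + Y (E(Y) = Y + 4 = 4 + Y)
K(S, b) = 1 (K(S, b) = (S + b)/(S + b) = 1)
K(-195, E(-12)) - 1*(-14621) = 1 - 1*(-14621) = 1 + 14621 = 14622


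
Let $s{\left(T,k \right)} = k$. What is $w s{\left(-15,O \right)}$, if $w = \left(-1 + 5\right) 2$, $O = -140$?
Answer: $-1120$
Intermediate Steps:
$w = 8$ ($w = 4 \cdot 2 = 8$)
$w s{\left(-15,O \right)} = 8 \left(-140\right) = -1120$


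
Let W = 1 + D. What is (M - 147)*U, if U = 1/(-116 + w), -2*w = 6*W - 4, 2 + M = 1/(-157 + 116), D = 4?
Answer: 6110/5289 ≈ 1.1552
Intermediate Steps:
W = 5 (W = 1 + 4 = 5)
M = -83/41 (M = -2 + 1/(-157 + 116) = -2 + 1/(-41) = -2 - 1/41 = -83/41 ≈ -2.0244)
w = -13 (w = -(6*5 - 4)/2 = -(30 - 4)/2 = -½*26 = -13)
U = -1/129 (U = 1/(-116 - 13) = 1/(-129) = -1/129 ≈ -0.0077519)
(M - 147)*U = (-83/41 - 147)*(-1/129) = -6110/41*(-1/129) = 6110/5289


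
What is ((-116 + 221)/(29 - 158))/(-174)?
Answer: 35/7482 ≈ 0.0046779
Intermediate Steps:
((-116 + 221)/(29 - 158))/(-174) = (105/(-129))*(-1/174) = (105*(-1/129))*(-1/174) = -35/43*(-1/174) = 35/7482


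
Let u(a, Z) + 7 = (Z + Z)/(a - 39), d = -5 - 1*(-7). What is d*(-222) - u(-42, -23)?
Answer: -35443/81 ≈ -437.57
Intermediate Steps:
d = 2 (d = -5 + 7 = 2)
u(a, Z) = -7 + 2*Z/(-39 + a) (u(a, Z) = -7 + (Z + Z)/(a - 39) = -7 + (2*Z)/(-39 + a) = -7 + 2*Z/(-39 + a))
d*(-222) - u(-42, -23) = 2*(-222) - (273 - 7*(-42) + 2*(-23))/(-39 - 42) = -444 - (273 + 294 - 46)/(-81) = -444 - (-1)*521/81 = -444 - 1*(-521/81) = -444 + 521/81 = -35443/81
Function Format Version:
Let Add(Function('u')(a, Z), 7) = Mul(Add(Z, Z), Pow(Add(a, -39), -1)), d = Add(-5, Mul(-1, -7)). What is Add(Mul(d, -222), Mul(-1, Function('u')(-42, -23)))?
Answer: Rational(-35443, 81) ≈ -437.57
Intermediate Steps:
d = 2 (d = Add(-5, 7) = 2)
Function('u')(a, Z) = Add(-7, Mul(2, Z, Pow(Add(-39, a), -1))) (Function('u')(a, Z) = Add(-7, Mul(Add(Z, Z), Pow(Add(a, -39), -1))) = Add(-7, Mul(Mul(2, Z), Pow(Add(-39, a), -1))) = Add(-7, Mul(2, Z, Pow(Add(-39, a), -1))))
Add(Mul(d, -222), Mul(-1, Function('u')(-42, -23))) = Add(Mul(2, -222), Mul(-1, Mul(Pow(Add(-39, -42), -1), Add(273, Mul(-7, -42), Mul(2, -23))))) = Add(-444, Mul(-1, Mul(Pow(-81, -1), Add(273, 294, -46)))) = Add(-444, Mul(-1, Mul(Rational(-1, 81), 521))) = Add(-444, Mul(-1, Rational(-521, 81))) = Add(-444, Rational(521, 81)) = Rational(-35443, 81)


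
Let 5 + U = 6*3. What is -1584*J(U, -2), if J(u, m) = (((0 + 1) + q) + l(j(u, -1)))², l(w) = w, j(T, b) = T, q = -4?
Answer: -158400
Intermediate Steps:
U = 13 (U = -5 + 6*3 = -5 + 18 = 13)
J(u, m) = (-3 + u)² (J(u, m) = (((0 + 1) - 4) + u)² = ((1 - 4) + u)² = (-3 + u)²)
-1584*J(U, -2) = -1584*(-3 + 13)² = -1584*10² = -1584*100 = -158400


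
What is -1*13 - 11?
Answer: -24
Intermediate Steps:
-1*13 - 11 = -13 - 11 = -24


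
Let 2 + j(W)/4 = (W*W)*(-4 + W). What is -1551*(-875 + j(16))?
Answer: -17689155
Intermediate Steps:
j(W) = -8 + 4*W**2*(-4 + W) (j(W) = -8 + 4*((W*W)*(-4 + W)) = -8 + 4*(W**2*(-4 + W)) = -8 + 4*W**2*(-4 + W))
-1551*(-875 + j(16)) = -1551*(-875 + (-8 - 16*16**2 + 4*16**3)) = -1551*(-875 + (-8 - 16*256 + 4*4096)) = -1551*(-875 + (-8 - 4096 + 16384)) = -1551*(-875 + 12280) = -1551*11405 = -17689155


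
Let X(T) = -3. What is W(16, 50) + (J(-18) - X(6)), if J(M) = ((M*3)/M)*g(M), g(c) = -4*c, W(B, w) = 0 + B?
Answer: 235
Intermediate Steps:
W(B, w) = B
J(M) = -12*M (J(M) = ((M*3)/M)*(-4*M) = ((3*M)/M)*(-4*M) = 3*(-4*M) = -12*M)
W(16, 50) + (J(-18) - X(6)) = 16 + (-12*(-18) - 1*(-3)) = 16 + (216 + 3) = 16 + 219 = 235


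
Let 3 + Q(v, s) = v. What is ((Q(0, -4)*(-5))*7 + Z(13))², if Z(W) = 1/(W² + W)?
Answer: 365230321/33124 ≈ 11026.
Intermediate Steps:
Q(v, s) = -3 + v
Z(W) = 1/(W + W²)
((Q(0, -4)*(-5))*7 + Z(13))² = (((-3 + 0)*(-5))*7 + 1/(13*(1 + 13)))² = (-3*(-5)*7 + (1/13)/14)² = (15*7 + (1/13)*(1/14))² = (105 + 1/182)² = (19111/182)² = 365230321/33124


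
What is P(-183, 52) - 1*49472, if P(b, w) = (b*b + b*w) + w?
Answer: -25447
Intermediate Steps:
P(b, w) = w + b² + b*w (P(b, w) = (b² + b*w) + w = w + b² + b*w)
P(-183, 52) - 1*49472 = (52 + (-183)² - 183*52) - 1*49472 = (52 + 33489 - 9516) - 49472 = 24025 - 49472 = -25447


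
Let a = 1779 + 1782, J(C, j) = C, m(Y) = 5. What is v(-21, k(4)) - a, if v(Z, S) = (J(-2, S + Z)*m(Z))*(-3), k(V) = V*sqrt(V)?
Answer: -3531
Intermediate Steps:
k(V) = V**(3/2)
v(Z, S) = 30 (v(Z, S) = -2*5*(-3) = -10*(-3) = 30)
a = 3561
v(-21, k(4)) - a = 30 - 1*3561 = 30 - 3561 = -3531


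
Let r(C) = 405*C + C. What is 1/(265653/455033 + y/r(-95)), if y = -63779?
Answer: 17550622810/39267785917 ≈ 0.44695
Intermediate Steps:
r(C) = 406*C
1/(265653/455033 + y/r(-95)) = 1/(265653/455033 - 63779/(406*(-95))) = 1/(265653*(1/455033) - 63779/(-38570)) = 1/(265653/455033 - 63779*(-1/38570)) = 1/(265653/455033 + 63779/38570) = 1/(39267785917/17550622810) = 17550622810/39267785917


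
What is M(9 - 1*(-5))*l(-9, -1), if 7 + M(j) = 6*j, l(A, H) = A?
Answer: -693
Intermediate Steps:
M(j) = -7 + 6*j
M(9 - 1*(-5))*l(-9, -1) = (-7 + 6*(9 - 1*(-5)))*(-9) = (-7 + 6*(9 + 5))*(-9) = (-7 + 6*14)*(-9) = (-7 + 84)*(-9) = 77*(-9) = -693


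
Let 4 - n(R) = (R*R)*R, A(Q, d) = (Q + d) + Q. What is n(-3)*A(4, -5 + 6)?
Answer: 279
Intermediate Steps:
A(Q, d) = d + 2*Q
n(R) = 4 - R**3 (n(R) = 4 - R*R*R = 4 - R**2*R = 4 - R**3)
n(-3)*A(4, -5 + 6) = (4 - 1*(-3)**3)*((-5 + 6) + 2*4) = (4 - 1*(-27))*(1 + 8) = (4 + 27)*9 = 31*9 = 279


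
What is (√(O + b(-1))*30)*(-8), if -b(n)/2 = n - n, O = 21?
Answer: -240*√21 ≈ -1099.8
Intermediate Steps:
b(n) = 0 (b(n) = -2*(n - n) = -2*0 = 0)
(√(O + b(-1))*30)*(-8) = (√(21 + 0)*30)*(-8) = (√21*30)*(-8) = (30*√21)*(-8) = -240*√21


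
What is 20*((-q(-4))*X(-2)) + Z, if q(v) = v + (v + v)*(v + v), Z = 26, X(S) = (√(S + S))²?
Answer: 4826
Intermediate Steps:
X(S) = 2*S (X(S) = (√(2*S))² = (√2*√S)² = 2*S)
q(v) = v + 4*v² (q(v) = v + (2*v)*(2*v) = v + 4*v²)
20*((-q(-4))*X(-2)) + Z = 20*((-(-4)*(1 + 4*(-4)))*(2*(-2))) + 26 = 20*(-(-4)*(1 - 16)*(-4)) + 26 = 20*(-(-4)*(-15)*(-4)) + 26 = 20*(-1*60*(-4)) + 26 = 20*(-60*(-4)) + 26 = 20*240 + 26 = 4800 + 26 = 4826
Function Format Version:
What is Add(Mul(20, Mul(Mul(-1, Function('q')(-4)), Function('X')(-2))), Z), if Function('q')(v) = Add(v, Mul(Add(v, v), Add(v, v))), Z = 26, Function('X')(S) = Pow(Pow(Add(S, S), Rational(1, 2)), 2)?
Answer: 4826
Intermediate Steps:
Function('X')(S) = Mul(2, S) (Function('X')(S) = Pow(Pow(Mul(2, S), Rational(1, 2)), 2) = Pow(Mul(Pow(2, Rational(1, 2)), Pow(S, Rational(1, 2))), 2) = Mul(2, S))
Function('q')(v) = Add(v, Mul(4, Pow(v, 2))) (Function('q')(v) = Add(v, Mul(Mul(2, v), Mul(2, v))) = Add(v, Mul(4, Pow(v, 2))))
Add(Mul(20, Mul(Mul(-1, Function('q')(-4)), Function('X')(-2))), Z) = Add(Mul(20, Mul(Mul(-1, Mul(-4, Add(1, Mul(4, -4)))), Mul(2, -2))), 26) = Add(Mul(20, Mul(Mul(-1, Mul(-4, Add(1, -16))), -4)), 26) = Add(Mul(20, Mul(Mul(-1, Mul(-4, -15)), -4)), 26) = Add(Mul(20, Mul(Mul(-1, 60), -4)), 26) = Add(Mul(20, Mul(-60, -4)), 26) = Add(Mul(20, 240), 26) = Add(4800, 26) = 4826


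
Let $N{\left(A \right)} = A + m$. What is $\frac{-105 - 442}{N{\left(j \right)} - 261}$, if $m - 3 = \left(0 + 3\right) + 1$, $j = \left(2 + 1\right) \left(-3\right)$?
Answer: $\frac{547}{263} \approx 2.0798$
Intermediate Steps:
$j = -9$ ($j = 3 \left(-3\right) = -9$)
$m = 7$ ($m = 3 + \left(\left(0 + 3\right) + 1\right) = 3 + \left(3 + 1\right) = 3 + 4 = 7$)
$N{\left(A \right)} = 7 + A$ ($N{\left(A \right)} = A + 7 = 7 + A$)
$\frac{-105 - 442}{N{\left(j \right)} - 261} = \frac{-105 - 442}{\left(7 - 9\right) - 261} = - \frac{547}{-2 - 261} = - \frac{547}{-263} = \left(-547\right) \left(- \frac{1}{263}\right) = \frac{547}{263}$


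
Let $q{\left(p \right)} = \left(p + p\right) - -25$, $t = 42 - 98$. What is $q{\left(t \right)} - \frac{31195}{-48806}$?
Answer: $- \frac{4214927}{48806} \approx -86.361$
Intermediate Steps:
$t = -56$ ($t = 42 - 98 = -56$)
$q{\left(p \right)} = 25 + 2 p$ ($q{\left(p \right)} = 2 p + 25 = 25 + 2 p$)
$q{\left(t \right)} - \frac{31195}{-48806} = \left(25 + 2 \left(-56\right)\right) - \frac{31195}{-48806} = \left(25 - 112\right) - - \frac{31195}{48806} = -87 + \frac{31195}{48806} = - \frac{4214927}{48806}$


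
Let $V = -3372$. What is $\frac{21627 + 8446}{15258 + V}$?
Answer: $\frac{30073}{11886} \approx 2.5301$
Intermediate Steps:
$\frac{21627 + 8446}{15258 + V} = \frac{21627 + 8446}{15258 - 3372} = \frac{30073}{11886}$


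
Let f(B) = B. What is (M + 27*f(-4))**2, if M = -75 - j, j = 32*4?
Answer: 96721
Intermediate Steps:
j = 128
M = -203 (M = -75 - 1*128 = -75 - 128 = -203)
(M + 27*f(-4))**2 = (-203 + 27*(-4))**2 = (-203 - 108)**2 = (-311)**2 = 96721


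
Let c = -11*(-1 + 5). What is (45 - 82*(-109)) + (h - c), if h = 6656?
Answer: 15683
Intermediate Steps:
c = -44 (c = -11*4 = -44)
(45 - 82*(-109)) + (h - c) = (45 - 82*(-109)) + (6656 - 1*(-44)) = (45 + 8938) + (6656 + 44) = 8983 + 6700 = 15683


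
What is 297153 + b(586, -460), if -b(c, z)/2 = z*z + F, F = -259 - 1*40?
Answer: -125449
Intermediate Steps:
F = -299 (F = -259 - 40 = -299)
b(c, z) = 598 - 2*z² (b(c, z) = -2*(z*z - 299) = -2*(z² - 299) = -2*(-299 + z²) = 598 - 2*z²)
297153 + b(586, -460) = 297153 + (598 - 2*(-460)²) = 297153 + (598 - 2*211600) = 297153 + (598 - 423200) = 297153 - 422602 = -125449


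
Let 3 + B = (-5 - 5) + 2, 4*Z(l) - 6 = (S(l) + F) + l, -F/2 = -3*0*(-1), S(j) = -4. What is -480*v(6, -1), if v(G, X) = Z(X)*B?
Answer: 1320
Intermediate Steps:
F = 0 (F = -2*(-3*0)*(-1) = -0*(-1) = -2*0 = 0)
Z(l) = ½ + l/4 (Z(l) = 3/2 + ((-4 + 0) + l)/4 = 3/2 + (-4 + l)/4 = 3/2 + (-1 + l/4) = ½ + l/4)
B = -11 (B = -3 + ((-5 - 5) + 2) = -3 + (-10 + 2) = -3 - 8 = -11)
v(G, X) = -11/2 - 11*X/4 (v(G, X) = (½ + X/4)*(-11) = -11/2 - 11*X/4)
-480*v(6, -1) = -480*(-11/2 - 11/4*(-1)) = -480*(-11/2 + 11/4) = -480*(-11/4) = 1320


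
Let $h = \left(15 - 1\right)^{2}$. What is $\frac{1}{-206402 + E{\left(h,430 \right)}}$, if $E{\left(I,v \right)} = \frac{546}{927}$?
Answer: $- \frac{309}{63778036} \approx -4.8449 \cdot 10^{-6}$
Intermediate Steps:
$h = 196$ ($h = 14^{2} = 196$)
$E{\left(I,v \right)} = \frac{182}{309}$ ($E{\left(I,v \right)} = 546 \cdot \frac{1}{927} = \frac{182}{309}$)
$\frac{1}{-206402 + E{\left(h,430 \right)}} = \frac{1}{-206402 + \frac{182}{309}} = \frac{1}{- \frac{63778036}{309}} = - \frac{309}{63778036}$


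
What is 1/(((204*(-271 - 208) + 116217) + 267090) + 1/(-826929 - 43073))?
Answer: 870002/248464741181 ≈ 3.5015e-6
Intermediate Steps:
1/(((204*(-271 - 208) + 116217) + 267090) + 1/(-826929 - 43073)) = 1/(((204*(-479) + 116217) + 267090) + 1/(-870002)) = 1/(((-97716 + 116217) + 267090) - 1/870002) = 1/((18501 + 267090) - 1/870002) = 1/(285591 - 1/870002) = 1/(248464741181/870002) = 870002/248464741181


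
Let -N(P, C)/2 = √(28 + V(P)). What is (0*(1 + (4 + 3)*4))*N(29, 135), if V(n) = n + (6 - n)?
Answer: 0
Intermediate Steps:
V(n) = 6
N(P, C) = -2*√34 (N(P, C) = -2*√(28 + 6) = -2*√34)
(0*(1 + (4 + 3)*4))*N(29, 135) = (0*(1 + (4 + 3)*4))*(-2*√34) = (0*(1 + 7*4))*(-2*√34) = (0*(1 + 28))*(-2*√34) = (0*29)*(-2*√34) = 0*(-2*√34) = 0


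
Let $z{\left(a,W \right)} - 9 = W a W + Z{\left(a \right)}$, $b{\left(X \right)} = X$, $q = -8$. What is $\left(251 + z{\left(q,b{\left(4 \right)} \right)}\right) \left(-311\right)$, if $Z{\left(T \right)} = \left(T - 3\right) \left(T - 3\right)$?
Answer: $-78683$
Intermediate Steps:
$Z{\left(T \right)} = \left(-3 + T\right)^{2}$ ($Z{\left(T \right)} = \left(-3 + T\right) \left(-3 + T\right) = \left(-3 + T\right)^{2}$)
$z{\left(a,W \right)} = 9 + \left(-3 + a\right)^{2} + a W^{2}$ ($z{\left(a,W \right)} = 9 + \left(W a W + \left(-3 + a\right)^{2}\right) = 9 + \left(a W^{2} + \left(-3 + a\right)^{2}\right) = 9 + \left(\left(-3 + a\right)^{2} + a W^{2}\right) = 9 + \left(-3 + a\right)^{2} + a W^{2}$)
$\left(251 + z{\left(q,b{\left(4 \right)} \right)}\right) \left(-311\right) = \left(251 + \left(9 + \left(-3 - 8\right)^{2} - 8 \cdot 4^{2}\right)\right) \left(-311\right) = \left(251 + \left(9 + \left(-11\right)^{2} - 128\right)\right) \left(-311\right) = \left(251 + \left(9 + 121 - 128\right)\right) \left(-311\right) = \left(251 + 2\right) \left(-311\right) = 253 \left(-311\right) = -78683$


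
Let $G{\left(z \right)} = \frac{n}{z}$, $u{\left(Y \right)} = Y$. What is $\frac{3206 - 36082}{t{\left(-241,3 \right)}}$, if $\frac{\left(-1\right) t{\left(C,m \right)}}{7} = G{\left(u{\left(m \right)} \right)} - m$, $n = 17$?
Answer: $\frac{24657}{14} \approx 1761.2$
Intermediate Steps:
$G{\left(z \right)} = \frac{17}{z}$
$t{\left(C,m \right)} = - \frac{119}{m} + 7 m$ ($t{\left(C,m \right)} = - 7 \left(\frac{17}{m} - m\right) = - 7 \left(- m + \frac{17}{m}\right) = - \frac{119}{m} + 7 m$)
$\frac{3206 - 36082}{t{\left(-241,3 \right)}} = \frac{3206 - 36082}{- \frac{119}{3} + 7 \cdot 3} = - \frac{32876}{\left(-119\right) \frac{1}{3} + 21} = - \frac{32876}{- \frac{119}{3} + 21} = - \frac{32876}{- \frac{56}{3}} = \left(-32876\right) \left(- \frac{3}{56}\right) = \frac{24657}{14}$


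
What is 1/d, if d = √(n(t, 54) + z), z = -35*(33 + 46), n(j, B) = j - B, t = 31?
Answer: -I*√697/1394 ≈ -0.018939*I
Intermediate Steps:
z = -2765 (z = -35*79 = -2765)
d = 2*I*√697 (d = √((31 - 1*54) - 2765) = √((31 - 54) - 2765) = √(-23 - 2765) = √(-2788) = 2*I*√697 ≈ 52.802*I)
1/d = 1/(2*I*√697) = -I*√697/1394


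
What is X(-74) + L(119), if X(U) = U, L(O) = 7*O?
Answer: 759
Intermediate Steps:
X(-74) + L(119) = -74 + 7*119 = -74 + 833 = 759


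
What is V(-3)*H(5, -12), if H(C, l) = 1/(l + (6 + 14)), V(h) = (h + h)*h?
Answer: 9/4 ≈ 2.2500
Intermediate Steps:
V(h) = 2*h**2 (V(h) = (2*h)*h = 2*h**2)
H(C, l) = 1/(20 + l) (H(C, l) = 1/(l + 20) = 1/(20 + l))
V(-3)*H(5, -12) = (2*(-3)**2)/(20 - 12) = (2*9)/8 = 18*(1/8) = 9/4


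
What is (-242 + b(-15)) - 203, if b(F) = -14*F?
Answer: -235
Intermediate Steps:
(-242 + b(-15)) - 203 = (-242 - 14*(-15)) - 203 = (-242 + 210) - 203 = -32 - 203 = -235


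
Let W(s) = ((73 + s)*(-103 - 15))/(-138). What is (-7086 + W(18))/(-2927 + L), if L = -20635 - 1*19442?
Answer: 483565/2967276 ≈ 0.16297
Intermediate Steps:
W(s) = 4307/69 + 59*s/69 (W(s) = ((73 + s)*(-118))*(-1/138) = (-8614 - 118*s)*(-1/138) = 4307/69 + 59*s/69)
L = -40077 (L = -20635 - 19442 = -40077)
(-7086 + W(18))/(-2927 + L) = (-7086 + (4307/69 + (59/69)*18))/(-2927 - 40077) = (-7086 + (4307/69 + 354/23))/(-43004) = (-7086 + 5369/69)*(-1/43004) = -483565/69*(-1/43004) = 483565/2967276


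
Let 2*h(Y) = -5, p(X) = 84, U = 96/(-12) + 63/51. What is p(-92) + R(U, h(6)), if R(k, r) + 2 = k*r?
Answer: 3363/34 ≈ 98.912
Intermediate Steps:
U = -115/17 (U = 96*(-1/12) + 63*(1/51) = -8 + 21/17 = -115/17 ≈ -6.7647)
h(Y) = -5/2 (h(Y) = (1/2)*(-5) = -5/2)
R(k, r) = -2 + k*r
p(-92) + R(U, h(6)) = 84 + (-2 - 115/17*(-5/2)) = 84 + (-2 + 575/34) = 84 + 507/34 = 3363/34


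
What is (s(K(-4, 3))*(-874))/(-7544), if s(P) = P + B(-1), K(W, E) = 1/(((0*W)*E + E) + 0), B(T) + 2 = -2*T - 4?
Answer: -209/492 ≈ -0.42480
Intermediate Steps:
B(T) = -6 - 2*T (B(T) = -2 + (-2*T - 4) = -2 + (-4 - 2*T) = -6 - 2*T)
K(W, E) = 1/E (K(W, E) = 1/((0*E + E) + 0) = 1/((0 + E) + 0) = 1/(E + 0) = 1/E)
s(P) = -4 + P (s(P) = P + (-6 - 2*(-1)) = P + (-6 + 2) = P - 4 = -4 + P)
(s(K(-4, 3))*(-874))/(-7544) = ((-4 + 1/3)*(-874))/(-7544) = ((-4 + ⅓)*(-874))*(-1/7544) = -11/3*(-874)*(-1/7544) = (9614/3)*(-1/7544) = -209/492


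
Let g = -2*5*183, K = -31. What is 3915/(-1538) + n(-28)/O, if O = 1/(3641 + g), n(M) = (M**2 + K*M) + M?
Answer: 4523352517/1538 ≈ 2.9411e+6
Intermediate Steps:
n(M) = M**2 - 30*M (n(M) = (M**2 - 31*M) + M = M**2 - 30*M)
g = -1830 (g = -10*183 = -1830)
O = 1/1811 (O = 1/(3641 - 1830) = 1/1811 ≈ 0.00055218)
3915/(-1538) + n(-28)/O = 3915/(-1538) + (-28*(-30 - 28))/(1/1811) = 3915*(-1/1538) - 28*(-58)*1811 = -3915/1538 + 1624*1811 = -3915/1538 + 2941064 = 4523352517/1538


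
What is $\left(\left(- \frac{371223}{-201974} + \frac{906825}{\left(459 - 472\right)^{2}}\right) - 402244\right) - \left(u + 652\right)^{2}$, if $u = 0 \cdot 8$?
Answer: $- \frac{28057152847651}{34133606} \approx -8.2198 \cdot 10^{5}$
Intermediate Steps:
$u = 0$
$\left(\left(- \frac{371223}{-201974} + \frac{906825}{\left(459 - 472\right)^{2}}\right) - 402244\right) - \left(u + 652\right)^{2} = \left(\left(- \frac{371223}{-201974} + \frac{906825}{\left(459 - 472\right)^{2}}\right) - 402244\right) - \left(0 + 652\right)^{2} = \left(\left(\left(-371223\right) \left(- \frac{1}{201974}\right) + \frac{906825}{\left(-13\right)^{2}}\right) - 402244\right) - 652^{2} = \left(\left(\frac{371223}{201974} + \frac{906825}{169}\right) - 402244\right) - 425104 = \left(\frac{183217809237}{34133606} - 402244\right) - 425104 = - \frac{13546820402627}{34133606} - 425104 = - \frac{28057152847651}{34133606}$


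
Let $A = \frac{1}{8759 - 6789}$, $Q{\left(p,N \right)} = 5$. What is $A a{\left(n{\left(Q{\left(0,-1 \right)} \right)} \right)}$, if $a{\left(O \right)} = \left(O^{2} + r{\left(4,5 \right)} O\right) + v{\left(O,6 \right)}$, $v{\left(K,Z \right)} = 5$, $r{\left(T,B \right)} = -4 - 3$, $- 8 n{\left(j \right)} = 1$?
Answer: $\frac{377}{126080} \approx 0.0029902$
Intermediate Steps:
$n{\left(j \right)} = - \frac{1}{8}$ ($n{\left(j \right)} = \left(- \frac{1}{8}\right) 1 = - \frac{1}{8}$)
$r{\left(T,B \right)} = -7$
$a{\left(O \right)} = 5 + O^{2} - 7 O$ ($a{\left(O \right)} = \left(O^{2} - 7 O\right) + 5 = 5 + O^{2} - 7 O$)
$A = \frac{1}{1970} \approx 0.00050761$
$A a{\left(n{\left(Q{\left(0,-1 \right)} \right)} \right)} = \frac{5 + \left(- \frac{1}{8}\right)^{2} - - \frac{7}{8}}{1970} = \frac{5 + \frac{1}{64} + \frac{7}{8}}{1970} = \frac{1}{1970} \cdot \frac{377}{64} = \frac{377}{126080}$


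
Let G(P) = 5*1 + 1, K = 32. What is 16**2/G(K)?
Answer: 128/3 ≈ 42.667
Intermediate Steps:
G(P) = 6 (G(P) = 5 + 1 = 6)
16**2/G(K) = 16**2/6 = 256*(1/6) = 128/3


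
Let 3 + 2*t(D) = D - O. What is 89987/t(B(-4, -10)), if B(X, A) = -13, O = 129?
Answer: -6206/5 ≈ -1241.2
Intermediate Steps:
t(D) = -66 + D/2 (t(D) = -3/2 + (D - 1*129)/2 = -3/2 + (D - 129)/2 = -3/2 + (-129 + D)/2 = -3/2 + (-129/2 + D/2) = -66 + D/2)
89987/t(B(-4, -10)) = 89987/(-66 + (½)*(-13)) = 89987/(-66 - 13/2) = 89987/(-145/2) = 89987*(-2/145) = -6206/5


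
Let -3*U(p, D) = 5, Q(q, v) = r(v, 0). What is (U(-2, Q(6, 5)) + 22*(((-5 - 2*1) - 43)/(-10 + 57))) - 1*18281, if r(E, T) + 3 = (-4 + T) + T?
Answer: -2581156/141 ≈ -18306.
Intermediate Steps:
r(E, T) = -7 + 2*T (r(E, T) = -3 + ((-4 + T) + T) = -3 + (-4 + 2*T) = -7 + 2*T)
Q(q, v) = -7 (Q(q, v) = -7 + 2*0 = -7 + 0 = -7)
U(p, D) = -5/3 (U(p, D) = -⅓*5 = -5/3)
(U(-2, Q(6, 5)) + 22*(((-5 - 2*1) - 43)/(-10 + 57))) - 1*18281 = (-5/3 + 22*(((-5 - 2*1) - 43)/(-10 + 57))) - 1*18281 = (-5/3 + 22*(((-5 - 2) - 43)/47)) - 18281 = (-5/3 + 22*((-7 - 43)*(1/47))) - 18281 = (-5/3 + 22*(-50*1/47)) - 18281 = (-5/3 + 22*(-50/47)) - 18281 = (-5/3 - 1100/47) - 18281 = -3535/141 - 18281 = -2581156/141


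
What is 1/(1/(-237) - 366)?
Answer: -237/86743 ≈ -0.0027322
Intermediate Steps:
1/(1/(-237) - 366) = 1/(-1/237 - 366) = 1/(-86743/237) = -237/86743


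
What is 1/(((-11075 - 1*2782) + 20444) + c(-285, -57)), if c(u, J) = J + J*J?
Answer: 1/9779 ≈ 0.00010226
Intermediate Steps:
c(u, J) = J + J²
1/(((-11075 - 1*2782) + 20444) + c(-285, -57)) = 1/(((-11075 - 1*2782) + 20444) - 57*(1 - 57)) = 1/(((-11075 - 2782) + 20444) - 57*(-56)) = 1/((-13857 + 20444) + 3192) = 1/(6587 + 3192) = 1/9779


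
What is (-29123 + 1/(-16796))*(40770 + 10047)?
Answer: -1912086994281/1292 ≈ -1.4799e+9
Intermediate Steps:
(-29123 + 1/(-16796))*(40770 + 10047) = (-29123 - 1/16796)*50817 = -489149909/16796*50817 = -1912086994281/1292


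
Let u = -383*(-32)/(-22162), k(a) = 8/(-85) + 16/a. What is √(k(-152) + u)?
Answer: I*√240963605603630/17895815 ≈ 0.86741*I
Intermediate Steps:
k(a) = -8/85 + 16/a (k(a) = 8*(-1/85) + 16/a = -8/85 + 16/a)
u = -6128/11081 (u = 12256*(-1/22162) = -6128/11081 ≈ -0.55302)
√(k(-152) + u) = √((-8/85 + 16/(-152)) - 6128/11081) = √((-8/85 + 16*(-1/152)) - 6128/11081) = √((-8/85 - 2/19) - 6128/11081) = √(-322/1615 - 6128/11081) = √(-13464802/17895815) = I*√240963605603630/17895815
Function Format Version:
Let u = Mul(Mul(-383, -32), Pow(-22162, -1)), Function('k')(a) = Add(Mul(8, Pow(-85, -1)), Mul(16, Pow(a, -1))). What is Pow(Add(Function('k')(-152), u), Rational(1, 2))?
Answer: Mul(Rational(1, 17895815), I, Pow(240963605603630, Rational(1, 2))) ≈ Mul(0.86741, I)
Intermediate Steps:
Function('k')(a) = Add(Rational(-8, 85), Mul(16, Pow(a, -1))) (Function('k')(a) = Add(Mul(8, Rational(-1, 85)), Mul(16, Pow(a, -1))) = Add(Rational(-8, 85), Mul(16, Pow(a, -1))))
u = Rational(-6128, 11081) (u = Mul(12256, Rational(-1, 22162)) = Rational(-6128, 11081) ≈ -0.55302)
Pow(Add(Function('k')(-152), u), Rational(1, 2)) = Pow(Add(Add(Rational(-8, 85), Mul(16, Pow(-152, -1))), Rational(-6128, 11081)), Rational(1, 2)) = Pow(Add(Add(Rational(-8, 85), Mul(16, Rational(-1, 152))), Rational(-6128, 11081)), Rational(1, 2)) = Pow(Add(Add(Rational(-8, 85), Rational(-2, 19)), Rational(-6128, 11081)), Rational(1, 2)) = Pow(Add(Rational(-322, 1615), Rational(-6128, 11081)), Rational(1, 2)) = Pow(Rational(-13464802, 17895815), Rational(1, 2)) = Mul(Rational(1, 17895815), I, Pow(240963605603630, Rational(1, 2)))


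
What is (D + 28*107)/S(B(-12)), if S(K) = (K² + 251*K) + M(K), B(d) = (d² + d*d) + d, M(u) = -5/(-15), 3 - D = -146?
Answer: 9435/436357 ≈ 0.021622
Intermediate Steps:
D = 149 (D = 3 - 1*(-146) = 3 + 146 = 149)
M(u) = ⅓ (M(u) = -5*(-1/15) = ⅓)
B(d) = d + 2*d² (B(d) = (d² + d²) + d = 2*d² + d = d + 2*d²)
S(K) = ⅓ + K² + 251*K (S(K) = (K² + 251*K) + ⅓ = ⅓ + K² + 251*K)
(D + 28*107)/S(B(-12)) = (149 + 28*107)/(⅓ + (-12*(1 + 2*(-12)))² + 251*(-12*(1 + 2*(-12)))) = (149 + 2996)/(⅓ + (-12*(1 - 24))² + 251*(-12*(1 - 24))) = 3145/(⅓ + (-12*(-23))² + 251*(-12*(-23))) = 3145/(⅓ + 276² + 251*276) = 3145/(⅓ + 76176 + 69276) = 3145/(436357/3) = 3145*(3/436357) = 9435/436357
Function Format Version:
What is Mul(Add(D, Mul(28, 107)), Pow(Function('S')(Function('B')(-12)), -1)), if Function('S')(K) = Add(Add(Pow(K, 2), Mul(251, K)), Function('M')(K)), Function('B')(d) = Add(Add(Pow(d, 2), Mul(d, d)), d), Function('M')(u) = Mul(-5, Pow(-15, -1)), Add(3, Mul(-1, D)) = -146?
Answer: Rational(9435, 436357) ≈ 0.021622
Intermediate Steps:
D = 149 (D = Add(3, Mul(-1, -146)) = Add(3, 146) = 149)
Function('M')(u) = Rational(1, 3) (Function('M')(u) = Mul(-5, Rational(-1, 15)) = Rational(1, 3))
Function('B')(d) = Add(d, Mul(2, Pow(d, 2))) (Function('B')(d) = Add(Add(Pow(d, 2), Pow(d, 2)), d) = Add(Mul(2, Pow(d, 2)), d) = Add(d, Mul(2, Pow(d, 2))))
Function('S')(K) = Add(Rational(1, 3), Pow(K, 2), Mul(251, K)) (Function('S')(K) = Add(Add(Pow(K, 2), Mul(251, K)), Rational(1, 3)) = Add(Rational(1, 3), Pow(K, 2), Mul(251, K)))
Mul(Add(D, Mul(28, 107)), Pow(Function('S')(Function('B')(-12)), -1)) = Mul(Add(149, Mul(28, 107)), Pow(Add(Rational(1, 3), Pow(Mul(-12, Add(1, Mul(2, -12))), 2), Mul(251, Mul(-12, Add(1, Mul(2, -12))))), -1)) = Mul(Add(149, 2996), Pow(Add(Rational(1, 3), Pow(Mul(-12, Add(1, -24)), 2), Mul(251, Mul(-12, Add(1, -24)))), -1)) = Mul(3145, Pow(Add(Rational(1, 3), Pow(Mul(-12, -23), 2), Mul(251, Mul(-12, -23))), -1)) = Mul(3145, Pow(Add(Rational(1, 3), Pow(276, 2), Mul(251, 276)), -1)) = Mul(3145, Pow(Add(Rational(1, 3), 76176, 69276), -1)) = Mul(3145, Pow(Rational(436357, 3), -1)) = Mul(3145, Rational(3, 436357)) = Rational(9435, 436357)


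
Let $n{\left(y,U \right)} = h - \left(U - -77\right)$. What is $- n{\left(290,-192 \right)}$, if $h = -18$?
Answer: $-97$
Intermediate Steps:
$n{\left(y,U \right)} = -95 - U$ ($n{\left(y,U \right)} = -18 - \left(U - -77\right) = -18 - \left(U + 77\right) = -18 - \left(77 + U\right) = -95 - U$)
$- n{\left(290,-192 \right)} = - (-95 - -192) = - (-95 + 192) = \left(-1\right) 97 = -97$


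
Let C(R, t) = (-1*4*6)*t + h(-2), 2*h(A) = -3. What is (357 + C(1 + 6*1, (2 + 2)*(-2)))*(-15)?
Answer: -16425/2 ≈ -8212.5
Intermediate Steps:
h(A) = -3/2 (h(A) = (1/2)*(-3) = -3/2)
C(R, t) = -3/2 - 24*t (C(R, t) = (-1*4*6)*t - 3/2 = (-4*6)*t - 3/2 = -24*t - 3/2 = -3/2 - 24*t)
(357 + C(1 + 6*1, (2 + 2)*(-2)))*(-15) = (357 + (-3/2 - 24*(2 + 2)*(-2)))*(-15) = (357 + (-3/2 - 96*(-2)))*(-15) = (357 + (-3/2 - 24*(-8)))*(-15) = (357 + (-3/2 + 192))*(-15) = (357 + 381/2)*(-15) = (1095/2)*(-15) = -16425/2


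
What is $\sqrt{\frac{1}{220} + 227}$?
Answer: $\frac{3 \sqrt{305195}}{110} \approx 15.067$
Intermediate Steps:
$\sqrt{\frac{1}{220} + 227} = \sqrt{\frac{49941}{220}} = \frac{3 \sqrt{305195}}{110}$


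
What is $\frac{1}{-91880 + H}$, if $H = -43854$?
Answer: $- \frac{1}{135734} \approx -7.3674 \cdot 10^{-6}$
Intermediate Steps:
$\frac{1}{-91880 + H} = \frac{1}{-91880 - 43854} = \frac{1}{-135734} = - \frac{1}{135734}$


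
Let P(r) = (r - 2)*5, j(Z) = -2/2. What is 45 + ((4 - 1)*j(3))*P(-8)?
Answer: 195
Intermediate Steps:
j(Z) = -1 (j(Z) = -2*1/2 = -1)
P(r) = -10 + 5*r (P(r) = (-2 + r)*5 = -10 + 5*r)
45 + ((4 - 1)*j(3))*P(-8) = 45 + ((4 - 1)*(-1))*(-10 + 5*(-8)) = 45 + (3*(-1))*(-10 - 40) = 45 - 3*(-50) = 45 + 150 = 195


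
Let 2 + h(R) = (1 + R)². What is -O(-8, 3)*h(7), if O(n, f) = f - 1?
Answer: -124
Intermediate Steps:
O(n, f) = -1 + f
h(R) = -2 + (1 + R)²
-O(-8, 3)*h(7) = -(-1 + 3)*(-2 + (1 + 7)²) = -2*(-2 + 8²) = -2*(-2 + 64) = -2*62 = -1*124 = -124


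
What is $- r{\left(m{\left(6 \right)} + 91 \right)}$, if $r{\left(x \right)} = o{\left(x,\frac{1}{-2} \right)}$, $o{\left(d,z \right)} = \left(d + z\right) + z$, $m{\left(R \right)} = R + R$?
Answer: $-102$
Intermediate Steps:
$m{\left(R \right)} = 2 R$
$o{\left(d,z \right)} = d + 2 z$
$r{\left(x \right)} = -1 + x$ ($r{\left(x \right)} = x + \frac{2}{-2} = x + 2 \left(- \frac{1}{2}\right) = x - 1 = -1 + x$)
$- r{\left(m{\left(6 \right)} + 91 \right)} = - (-1 + \left(2 \cdot 6 + 91\right)) = - (-1 + \left(12 + 91\right)) = - (-1 + 103) = \left(-1\right) 102 = -102$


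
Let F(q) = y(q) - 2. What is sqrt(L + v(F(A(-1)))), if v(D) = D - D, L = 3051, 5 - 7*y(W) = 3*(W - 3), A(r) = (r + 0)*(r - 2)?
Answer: 3*sqrt(339) ≈ 55.236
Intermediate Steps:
A(r) = r*(-2 + r)
y(W) = 2 - 3*W/7 (y(W) = 5/7 - 3*(W - 3)/7 = 5/7 - 3*(-3 + W)/7 = 5/7 - (-9 + 3*W)/7 = 5/7 + (9/7 - 3*W/7) = 2 - 3*W/7)
F(q) = -3*q/7 (F(q) = (2 - 3*q/7) - 2 = -3*q/7)
v(D) = 0
sqrt(L + v(F(A(-1)))) = sqrt(3051 + 0) = sqrt(3051) = 3*sqrt(339)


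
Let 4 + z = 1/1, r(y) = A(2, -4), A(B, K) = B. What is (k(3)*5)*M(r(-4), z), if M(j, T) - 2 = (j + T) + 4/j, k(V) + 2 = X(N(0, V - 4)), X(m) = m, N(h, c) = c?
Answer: -45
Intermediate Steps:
r(y) = 2
k(V) = -6 + V (k(V) = -2 + (V - 4) = -2 + (-4 + V) = -6 + V)
z = -3 (z = -4 + 1/1 = -4 + 1 = -3)
M(j, T) = 2 + T + j + 4/j (M(j, T) = 2 + ((j + T) + 4/j) = 2 + ((T + j) + 4/j) = 2 + (T + j + 4/j) = 2 + T + j + 4/j)
(k(3)*5)*M(r(-4), z) = ((-6 + 3)*5)*(2 - 3 + 2 + 4/2) = (-3*5)*(2 - 3 + 2 + 4*(½)) = -15*(2 - 3 + 2 + 2) = -15*3 = -45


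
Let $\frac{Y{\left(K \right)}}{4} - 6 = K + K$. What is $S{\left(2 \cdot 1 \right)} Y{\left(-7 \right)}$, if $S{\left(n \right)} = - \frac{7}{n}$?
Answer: $112$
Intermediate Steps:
$Y{\left(K \right)} = 24 + 8 K$ ($Y{\left(K \right)} = 24 + 4 \left(K + K\right) = 24 + 4 \cdot 2 K = 24 + 8 K$)
$S{\left(2 \cdot 1 \right)} Y{\left(-7 \right)} = - \frac{7}{2 \cdot 1} \left(24 + 8 \left(-7\right)\right) = - \frac{7}{2} \left(24 - 56\right) = \left(-7\right) \frac{1}{2} \left(-32\right) = \left(- \frac{7}{2}\right) \left(-32\right) = 112$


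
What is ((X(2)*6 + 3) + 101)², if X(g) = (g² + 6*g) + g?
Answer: 44944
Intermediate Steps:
X(g) = g² + 7*g
((X(2)*6 + 3) + 101)² = (((2*(7 + 2))*6 + 3) + 101)² = (((2*9)*6 + 3) + 101)² = ((18*6 + 3) + 101)² = ((108 + 3) + 101)² = (111 + 101)² = 212² = 44944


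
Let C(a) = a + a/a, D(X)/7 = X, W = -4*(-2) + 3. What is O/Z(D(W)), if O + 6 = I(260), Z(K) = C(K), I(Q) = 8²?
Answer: 29/39 ≈ 0.74359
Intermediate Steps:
I(Q) = 64
W = 11 (W = 8 + 3 = 11)
D(X) = 7*X
C(a) = 1 + a (C(a) = a + 1 = 1 + a)
Z(K) = 1 + K
O = 58 (O = -6 + 64 = 58)
O/Z(D(W)) = 58/(1 + 7*11) = 58/(1 + 77) = 58/78 = 58*(1/78) = 29/39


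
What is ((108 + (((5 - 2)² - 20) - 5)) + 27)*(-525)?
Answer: -62475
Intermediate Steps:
((108 + (((5 - 2)² - 20) - 5)) + 27)*(-525) = ((108 + ((3² - 20) - 5)) + 27)*(-525) = ((108 + ((9 - 20) - 5)) + 27)*(-525) = ((108 + (-11 - 5)) + 27)*(-525) = ((108 - 16) + 27)*(-525) = (92 + 27)*(-525) = 119*(-525) = -62475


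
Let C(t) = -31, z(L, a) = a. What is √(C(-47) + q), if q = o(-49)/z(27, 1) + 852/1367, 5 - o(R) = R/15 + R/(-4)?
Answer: I*√57787457565/41010 ≈ 5.8617*I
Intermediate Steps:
o(R) = 5 + 11*R/60 (o(R) = 5 - (R/15 + R/(-4)) = 5 - (R*(1/15) + R*(-¼)) = 5 - (R/15 - R/4) = 5 - (-11)*R/60 = 5 + 11*R/60)
q = -275593/82020 (q = (5 + (11/60)*(-49))/1 + 852/1367 = (5 - 539/60)*1 + 852*(1/1367) = -239/60*1 + 852/1367 = -239/60 + 852/1367 = -275593/82020 ≈ -3.3601)
√(C(-47) + q) = √(-31 - 275593/82020) = √(-2818213/82020) = I*√57787457565/41010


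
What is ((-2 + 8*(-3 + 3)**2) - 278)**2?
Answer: 78400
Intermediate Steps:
((-2 + 8*(-3 + 3)**2) - 278)**2 = ((-2 + 8*0**2) - 278)**2 = ((-2 + 8*0) - 278)**2 = ((-2 + 0) - 278)**2 = (-2 - 278)**2 = (-280)**2 = 78400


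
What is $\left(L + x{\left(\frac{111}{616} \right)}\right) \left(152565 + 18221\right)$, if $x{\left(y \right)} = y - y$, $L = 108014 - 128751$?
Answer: $-3541589282$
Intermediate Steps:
$L = -20737$
$x{\left(y \right)} = 0$
$\left(L + x{\left(\frac{111}{616} \right)}\right) \left(152565 + 18221\right) = \left(-20737 + 0\right) \left(152565 + 18221\right) = \left(-20737\right) 170786 = -3541589282$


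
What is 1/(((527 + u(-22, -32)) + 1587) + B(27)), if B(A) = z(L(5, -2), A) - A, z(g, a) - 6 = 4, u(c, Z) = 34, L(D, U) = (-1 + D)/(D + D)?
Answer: 1/2131 ≈ 0.00046926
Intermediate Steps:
L(D, U) = (-1 + D)/(2*D) (L(D, U) = (-1 + D)/((2*D)) = (-1 + D)*(1/(2*D)) = (-1 + D)/(2*D))
z(g, a) = 10 (z(g, a) = 6 + 4 = 10)
B(A) = 10 - A
1/(((527 + u(-22, -32)) + 1587) + B(27)) = 1/(((527 + 34) + 1587) + (10 - 1*27)) = 1/((561 + 1587) + (10 - 27)) = 1/(2148 - 17) = 1/2131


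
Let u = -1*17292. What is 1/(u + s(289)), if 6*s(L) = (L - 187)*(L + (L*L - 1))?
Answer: 1/1407461 ≈ 7.1050e-7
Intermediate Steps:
u = -17292
s(L) = (-187 + L)*(-1 + L + L**2)/6 (s(L) = ((L - 187)*(L + (L*L - 1)))/6 = ((-187 + L)*(L + (L**2 - 1)))/6 = ((-187 + L)*(L + (-1 + L**2)))/6 = ((-187 + L)*(-1 + L + L**2))/6 = (-187 + L)*(-1 + L + L**2)/6)
1/(u + s(289)) = 1/(-17292 + (187/6 - 31*289**2 - 94/3*289 + (1/6)*289**3)) = 1/(-17292 + (187/6 - 31*83521 - 27166/3 + (1/6)*24137569)) = 1/(-17292 + (187/6 - 2589151 - 27166/3 + 24137569/6)) = 1/(-17292 + 1424753) = 1/1407461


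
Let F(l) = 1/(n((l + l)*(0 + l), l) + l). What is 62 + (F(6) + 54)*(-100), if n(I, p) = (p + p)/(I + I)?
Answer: -390874/73 ≈ -5354.4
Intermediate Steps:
n(I, p) = p/I (n(I, p) = (2*p)/((2*I)) = (2*p)*(1/(2*I)) = p/I)
F(l) = 1/(l + 1/(2*l)) (F(l) = 1/(l/(((l + l)*(0 + l))) + l) = 1/(l/(((2*l)*l)) + l) = 1/(l/((2*l**2)) + l) = 1/(l*(1/(2*l**2)) + l) = 1/(1/(2*l) + l) = 1/(l + 1/(2*l)))
62 + (F(6) + 54)*(-100) = 62 + (2*6/(1 + 2*6**2) + 54)*(-100) = 62 + (2*6/(1 + 2*36) + 54)*(-100) = 62 + (2*6/(1 + 72) + 54)*(-100) = 62 + (2*6/73 + 54)*(-100) = 62 + (2*6*(1/73) + 54)*(-100) = 62 + (12/73 + 54)*(-100) = 62 + (3954/73)*(-100) = 62 - 395400/73 = -390874/73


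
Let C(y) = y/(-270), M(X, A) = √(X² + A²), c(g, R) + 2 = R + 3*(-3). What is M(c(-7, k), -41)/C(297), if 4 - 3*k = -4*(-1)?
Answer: -10*√1802/11 ≈ -38.591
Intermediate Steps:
k = 0 (k = 4/3 - (-4)*(-1)/3 = 4/3 - ⅓*4 = 4/3 - 4/3 = 0)
c(g, R) = -11 + R (c(g, R) = -2 + (R + 3*(-3)) = -2 + (R - 9) = -2 + (-9 + R) = -11 + R)
M(X, A) = √(A² + X²)
C(y) = -y/270 (C(y) = y*(-1/270) = -y/270)
M(c(-7, k), -41)/C(297) = √((-41)² + (-11 + 0)²)/((-1/270*297)) = √(1681 + (-11)²)/(-11/10) = √(1681 + 121)*(-10/11) = √1802*(-10/11) = -10*√1802/11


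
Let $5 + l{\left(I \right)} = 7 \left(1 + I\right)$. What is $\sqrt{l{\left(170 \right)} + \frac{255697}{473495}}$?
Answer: $\frac{3 \sqrt{29707167684535}}{473495} \approx 34.533$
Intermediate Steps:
$l{\left(I \right)} = 2 + 7 I$ ($l{\left(I \right)} = -5 + 7 \left(1 + I\right) = -5 + \left(7 + 7 I\right) = 2 + 7 I$)
$\sqrt{l{\left(170 \right)} + \frac{255697}{473495}} = \sqrt{\left(2 + 7 \cdot 170\right) + \frac{255697}{473495}} = \sqrt{\left(2 + 1190\right) + 255697 \cdot \frac{1}{473495}} = \sqrt{1192 + \frac{255697}{473495}} = \sqrt{\frac{564661737}{473495}} = \frac{3 \sqrt{29707167684535}}{473495}$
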